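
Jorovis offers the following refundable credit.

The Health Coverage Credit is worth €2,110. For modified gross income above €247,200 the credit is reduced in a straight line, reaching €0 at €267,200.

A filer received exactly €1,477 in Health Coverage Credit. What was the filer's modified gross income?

€253,200

€1,477 is 1,477/2,110 of the full €2,110, so 633/2,110 of the €20,000 range has been used: income = €247,200 + €20,000 × 633/2,110 = €253,200.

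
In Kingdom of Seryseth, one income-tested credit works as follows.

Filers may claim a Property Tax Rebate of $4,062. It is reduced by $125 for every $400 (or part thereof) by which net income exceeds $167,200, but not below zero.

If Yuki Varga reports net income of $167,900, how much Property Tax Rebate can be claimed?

Property Tax Rebate: income exceeds $167,200 by $700, which is 2 full-or-partial $400 increments; reduction = 2 × $125 = $250, leaving $3,812.

$3,812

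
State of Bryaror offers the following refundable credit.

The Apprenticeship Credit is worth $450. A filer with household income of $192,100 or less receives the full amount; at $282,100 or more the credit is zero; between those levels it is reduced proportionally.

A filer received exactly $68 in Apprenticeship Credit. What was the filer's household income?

$68 is 68/450 of the full $450, so 382/450 of the $90,000 range has been used: income = $192,100 + $90,000 × 382/450 = $268,500.

$268,500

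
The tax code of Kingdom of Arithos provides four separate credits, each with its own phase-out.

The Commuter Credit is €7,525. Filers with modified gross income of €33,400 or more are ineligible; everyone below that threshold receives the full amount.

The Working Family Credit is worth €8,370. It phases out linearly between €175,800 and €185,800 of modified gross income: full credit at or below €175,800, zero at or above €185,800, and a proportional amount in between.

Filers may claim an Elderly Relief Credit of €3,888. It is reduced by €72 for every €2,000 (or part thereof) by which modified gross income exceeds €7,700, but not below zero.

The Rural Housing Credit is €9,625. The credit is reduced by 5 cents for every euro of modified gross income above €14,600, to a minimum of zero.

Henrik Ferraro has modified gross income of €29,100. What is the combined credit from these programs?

Commuter Credit: €29,100 is below the €33,400 cutoff, so the full €7,525 applies.
Working Family Credit: €29,100 is at or below the €175,800 threshold, so the full €8,370 applies.
Elderly Relief Credit: income exceeds €7,700 by €21,400, which is 11 full-or-partial €2,000 increments; reduction = 11 × €72 = €792, leaving €3,096.
Rural Housing Credit: 5% of the €14,500 excess over €14,600 is €725; credit = €9,625 − €725 = €8,900.
Total: €7,525 + €8,370 + €3,096 + €8,900 = €27,891.

€27,891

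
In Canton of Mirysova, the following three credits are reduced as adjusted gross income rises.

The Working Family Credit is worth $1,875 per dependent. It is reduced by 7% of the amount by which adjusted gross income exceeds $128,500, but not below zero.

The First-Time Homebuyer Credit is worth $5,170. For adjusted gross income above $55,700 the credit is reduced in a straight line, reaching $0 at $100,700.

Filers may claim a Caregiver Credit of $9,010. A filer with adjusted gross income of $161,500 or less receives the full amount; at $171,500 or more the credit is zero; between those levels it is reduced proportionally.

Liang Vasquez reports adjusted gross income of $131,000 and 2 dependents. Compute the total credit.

$12,585

Working Family Credit: base = 2 × $1,875 = $3,750. 7% of the $2,500 excess over $128,500 is $175; credit = $3,750 − $175 = $3,575.
First-Time Homebuyer Credit: $131,000 is at or above $100,700, so the credit is $0.
Caregiver Credit: $131,000 is at or below the $161,500 threshold, so the full $9,010 applies.
Total: $3,575 + $0 + $9,010 = $12,585.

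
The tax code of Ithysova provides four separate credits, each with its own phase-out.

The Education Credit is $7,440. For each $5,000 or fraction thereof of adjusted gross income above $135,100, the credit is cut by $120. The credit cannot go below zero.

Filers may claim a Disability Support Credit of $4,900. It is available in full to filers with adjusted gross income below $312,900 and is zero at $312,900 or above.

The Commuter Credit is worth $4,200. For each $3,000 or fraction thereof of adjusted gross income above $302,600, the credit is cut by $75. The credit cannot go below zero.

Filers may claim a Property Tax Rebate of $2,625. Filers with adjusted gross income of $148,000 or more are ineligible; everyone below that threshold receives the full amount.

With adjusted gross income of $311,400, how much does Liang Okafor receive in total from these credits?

$11,995

Education Credit: income exceeds $135,100 by $176,300, which is 36 full-or-partial $5,000 increments; reduction = 36 × $120 = $4,320, leaving $3,120.
Disability Support Credit: $311,400 is below the $312,900 cutoff, so the full $4,900 applies.
Commuter Credit: income exceeds $302,600 by $8,800, which is 3 full-or-partial $3,000 increments; reduction = 3 × $75 = $225, leaving $3,975.
Property Tax Rebate: $311,400 meets or exceeds the $148,000 cutoff, so the credit is $0.
Total: $3,120 + $4,900 + $3,975 + $0 = $11,995.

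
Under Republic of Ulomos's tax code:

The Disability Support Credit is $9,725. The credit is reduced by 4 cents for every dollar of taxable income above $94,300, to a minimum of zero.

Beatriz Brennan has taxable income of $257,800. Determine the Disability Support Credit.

$3,185

Disability Support Credit: 4% of the $163,500 excess over $94,300 is $6,540; credit = $9,725 − $6,540 = $3,185.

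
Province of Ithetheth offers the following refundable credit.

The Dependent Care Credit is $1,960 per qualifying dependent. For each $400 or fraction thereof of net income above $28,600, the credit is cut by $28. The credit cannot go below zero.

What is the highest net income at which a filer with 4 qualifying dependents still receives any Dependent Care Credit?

$140,200

Full credit = 4 × $1,960 = $7,840.
After 279 increments the reduction is 279 × $28 = $7,812, leaving $28; one more increment wipes it out. Increment 279 ends at excess 279 × $400 = $111,600, so the highest qualifying income is $28,600 + $111,600 = $140,200.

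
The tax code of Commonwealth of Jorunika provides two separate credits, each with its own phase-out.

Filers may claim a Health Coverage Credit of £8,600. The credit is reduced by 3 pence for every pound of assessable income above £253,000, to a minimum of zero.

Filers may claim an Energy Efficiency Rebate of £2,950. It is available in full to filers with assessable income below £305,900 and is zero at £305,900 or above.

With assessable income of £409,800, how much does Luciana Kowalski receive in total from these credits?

Health Coverage Credit: 3% of the £156,800 excess over £253,000 is £4,704; credit = £8,600 − £4,704 = £3,896.
Energy Efficiency Rebate: £409,800 meets or exceeds the £305,900 cutoff, so the credit is £0.
Total: £3,896 + £0 = £3,896.

£3,896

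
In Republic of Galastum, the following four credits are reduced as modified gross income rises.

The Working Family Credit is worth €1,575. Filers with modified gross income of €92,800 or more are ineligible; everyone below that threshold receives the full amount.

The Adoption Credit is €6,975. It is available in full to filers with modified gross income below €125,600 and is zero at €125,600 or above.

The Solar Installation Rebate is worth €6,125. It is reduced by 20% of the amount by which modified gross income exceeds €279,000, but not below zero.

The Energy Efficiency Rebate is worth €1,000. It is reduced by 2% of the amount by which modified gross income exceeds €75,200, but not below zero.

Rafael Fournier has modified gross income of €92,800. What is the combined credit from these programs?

Working Family Credit: €92,800 meets or exceeds the €92,800 cutoff, so the credit is €0.
Adoption Credit: €92,800 is below the €125,600 cutoff, so the full €6,975 applies.
Solar Installation Rebate: €92,800 is at or below the €279,000 threshold, so the full €6,125 applies.
Energy Efficiency Rebate: 2% of the €17,600 excess over €75,200 is €352; credit = €1,000 − €352 = €648.
Total: €0 + €6,975 + €6,125 + €648 = €13,748.

€13,748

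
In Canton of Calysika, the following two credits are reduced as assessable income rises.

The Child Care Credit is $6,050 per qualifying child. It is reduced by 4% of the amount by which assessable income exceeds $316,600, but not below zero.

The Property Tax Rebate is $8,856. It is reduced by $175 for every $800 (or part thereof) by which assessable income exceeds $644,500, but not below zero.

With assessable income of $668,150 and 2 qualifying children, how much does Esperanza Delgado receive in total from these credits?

Child Care Credit: base = 2 × $6,050 = $12,100. 4% of the $351,550 excess over $316,600 is $14,062 ≥ base, so the credit is $0.
Property Tax Rebate: income exceeds $644,500 by $23,650, which is 30 full-or-partial $800 increments; reduction = 30 × $175 = $5,250, leaving $3,606.
Total: $0 + $3,606 = $3,606.

$3,606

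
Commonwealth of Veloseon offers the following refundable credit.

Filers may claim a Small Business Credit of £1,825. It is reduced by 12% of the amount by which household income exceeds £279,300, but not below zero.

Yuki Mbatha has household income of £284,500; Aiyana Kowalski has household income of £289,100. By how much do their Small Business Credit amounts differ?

Yuki (£284,500): Small Business Credit: 12% of the £5,200 excess over £279,300 is £624; credit = £1,825 − £624 = £1,201.
Aiyana (£289,100): Small Business Credit: 12% of the £9,800 excess over £279,300 is £1,176; credit = £1,825 − £1,176 = £649.
Difference: |£1,201 − £649| = £552.

£552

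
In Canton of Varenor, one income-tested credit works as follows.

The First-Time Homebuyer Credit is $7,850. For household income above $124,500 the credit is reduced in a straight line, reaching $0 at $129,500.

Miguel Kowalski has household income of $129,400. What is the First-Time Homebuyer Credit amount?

$157

First-Time Homebuyer Credit: $129,400 is $4,900 into a $5,000 phase-out range, leaving 100/5,000 of the credit: $7,850 × 100/5,000 = $157.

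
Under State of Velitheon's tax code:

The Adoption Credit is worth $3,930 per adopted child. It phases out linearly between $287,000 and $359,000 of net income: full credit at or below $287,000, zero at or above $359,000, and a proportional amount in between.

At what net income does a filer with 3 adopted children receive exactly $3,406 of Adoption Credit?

$338,200

Full credit = 3 × $3,930 = $11,790.
$3,406 is 3,406/11,790 of the full $11,790, so 8,384/11,790 of the $72,000 range has been used: income = $287,000 + $72,000 × 8,384/11,790 = $338,200.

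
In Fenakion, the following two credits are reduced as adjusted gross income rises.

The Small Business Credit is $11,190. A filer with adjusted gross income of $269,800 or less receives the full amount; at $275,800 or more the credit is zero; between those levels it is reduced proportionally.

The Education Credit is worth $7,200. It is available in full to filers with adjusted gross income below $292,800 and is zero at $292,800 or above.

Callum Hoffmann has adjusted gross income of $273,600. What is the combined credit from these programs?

$11,303

Small Business Credit: $273,600 is $3,800 into a $6,000 phase-out range, leaving 2,200/6,000 of the credit: $11,190 × 2,200/6,000 = $4,103.
Education Credit: $273,600 is below the $292,800 cutoff, so the full $7,200 applies.
Total: $4,103 + $7,200 = $11,303.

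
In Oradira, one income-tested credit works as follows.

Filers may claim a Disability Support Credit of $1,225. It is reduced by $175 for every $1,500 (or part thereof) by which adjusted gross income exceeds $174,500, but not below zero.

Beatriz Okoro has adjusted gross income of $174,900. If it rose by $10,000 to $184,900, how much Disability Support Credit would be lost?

$1,050

At $174,900 — income exceeds $174,500 by $400, which is 1 full-or-partial $1,500 increment; reduction = 1 × $175 = $175, leaving $1,050.
At $184,900 — income exceeds $174,500 by $10,400 → 7 increments × $175 = $1,225 ≥ base, so the credit is $0.
Lost: $1,050 − $0 = $1,050.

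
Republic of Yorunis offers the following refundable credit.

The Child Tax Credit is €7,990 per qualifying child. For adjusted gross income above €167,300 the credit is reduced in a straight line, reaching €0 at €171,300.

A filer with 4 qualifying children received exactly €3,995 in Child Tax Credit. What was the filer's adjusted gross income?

€170,800

Full credit = 4 × €7,990 = €31,960.
€3,995 is 3,995/31,960 of the full €31,960, so 27,965/31,960 of the €4,000 range has been used: income = €167,300 + €4,000 × 27,965/31,960 = €170,800.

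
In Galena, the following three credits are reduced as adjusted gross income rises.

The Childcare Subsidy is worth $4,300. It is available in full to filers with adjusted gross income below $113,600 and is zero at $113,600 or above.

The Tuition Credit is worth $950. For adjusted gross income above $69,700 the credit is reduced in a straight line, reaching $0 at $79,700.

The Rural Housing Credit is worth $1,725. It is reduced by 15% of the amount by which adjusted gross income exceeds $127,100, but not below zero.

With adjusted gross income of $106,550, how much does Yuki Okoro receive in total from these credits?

$6,025

Childcare Subsidy: $106,550 is below the $113,600 cutoff, so the full $4,300 applies.
Tuition Credit: $106,550 is at or above $79,700, so the credit is $0.
Rural Housing Credit: $106,550 is at or below the $127,100 threshold, so the full $1,725 applies.
Total: $4,300 + $0 + $1,725 = $6,025.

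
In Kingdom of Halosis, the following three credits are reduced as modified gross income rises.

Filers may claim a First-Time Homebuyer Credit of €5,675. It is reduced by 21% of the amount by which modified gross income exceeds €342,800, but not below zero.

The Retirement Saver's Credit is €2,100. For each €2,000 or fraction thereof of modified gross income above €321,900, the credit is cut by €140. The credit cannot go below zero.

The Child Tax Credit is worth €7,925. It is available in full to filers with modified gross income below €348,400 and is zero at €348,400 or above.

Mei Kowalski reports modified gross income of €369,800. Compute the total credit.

€5

First-Time Homebuyer Credit: 21% of the €27,000 excess over €342,800 is €5,670; credit = €5,675 − €5,670 = €5.
Retirement Saver's Credit: income exceeds €321,900 by €47,900 → 24 increments × €140 = €3,360 ≥ base, so the credit is €0.
Child Tax Credit: €369,800 meets or exceeds the €348,400 cutoff, so the credit is €0.
Total: €5 + €0 + €0 = €5.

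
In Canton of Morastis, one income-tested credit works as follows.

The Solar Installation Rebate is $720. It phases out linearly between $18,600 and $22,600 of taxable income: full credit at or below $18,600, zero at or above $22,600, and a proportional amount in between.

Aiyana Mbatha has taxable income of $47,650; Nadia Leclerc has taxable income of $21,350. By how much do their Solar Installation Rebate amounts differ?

Aiyana ($47,650): Solar Installation Rebate: $47,650 is at or above $22,600, so the credit is $0.
Nadia ($21,350): Solar Installation Rebate: $21,350 is $2,750 into a $4,000 phase-out range, leaving 1,250/4,000 of the credit: $720 × 1,250/4,000 = $225.
Difference: |$0 − $225| = $225.

$225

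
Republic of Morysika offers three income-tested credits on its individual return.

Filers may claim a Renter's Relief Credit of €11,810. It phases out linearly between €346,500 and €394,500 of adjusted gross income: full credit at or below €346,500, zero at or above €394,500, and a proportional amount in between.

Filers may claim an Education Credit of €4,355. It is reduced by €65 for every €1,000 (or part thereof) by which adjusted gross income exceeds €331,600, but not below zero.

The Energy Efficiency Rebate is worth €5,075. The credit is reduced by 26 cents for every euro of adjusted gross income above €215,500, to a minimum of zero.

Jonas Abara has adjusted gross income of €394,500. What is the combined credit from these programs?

€260

Renter's Relief Credit: €394,500 is at or above €394,500, so the credit is €0.
Education Credit: income exceeds €331,600 by €62,900, which is 63 full-or-partial €1,000 increments; reduction = 63 × €65 = €4,095, leaving €260.
Energy Efficiency Rebate: 26% of the €179,000 excess over €215,500 is €46,540 ≥ base, so the credit is €0.
Total: €0 + €260 + €0 = €260.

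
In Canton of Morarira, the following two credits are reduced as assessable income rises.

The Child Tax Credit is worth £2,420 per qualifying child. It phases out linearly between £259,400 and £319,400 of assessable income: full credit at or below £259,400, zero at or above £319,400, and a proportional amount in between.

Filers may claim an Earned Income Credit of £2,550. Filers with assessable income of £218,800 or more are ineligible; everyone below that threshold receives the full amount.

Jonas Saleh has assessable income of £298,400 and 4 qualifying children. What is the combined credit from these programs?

Child Tax Credit: base = 4 × £2,420 = £9,680. £298,400 is £39,000 into a £60,000 phase-out range, leaving 21,000/60,000 of the credit: £9,680 × 21,000/60,000 = £3,388.
Earned Income Credit: £298,400 meets or exceeds the £218,800 cutoff, so the credit is £0.
Total: £3,388 + £0 = £3,388.

£3,388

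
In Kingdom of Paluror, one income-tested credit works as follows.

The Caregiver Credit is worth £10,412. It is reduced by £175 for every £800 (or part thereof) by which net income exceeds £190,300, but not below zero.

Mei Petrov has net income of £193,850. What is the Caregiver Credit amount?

£9,537

Caregiver Credit: income exceeds £190,300 by £3,550, which is 5 full-or-partial £800 increments; reduction = 5 × £175 = £875, leaving £9,537.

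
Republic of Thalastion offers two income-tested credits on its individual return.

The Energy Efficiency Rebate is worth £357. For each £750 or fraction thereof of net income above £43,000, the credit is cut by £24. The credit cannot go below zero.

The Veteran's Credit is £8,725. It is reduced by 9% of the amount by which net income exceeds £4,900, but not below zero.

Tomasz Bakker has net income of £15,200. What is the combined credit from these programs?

£8,155

Energy Efficiency Rebate: £15,200 is at or below the £43,000 threshold, so the full £357 applies.
Veteran's Credit: 9% of the £10,300 excess over £4,900 is £927; credit = £8,725 − £927 = £7,798.
Total: £357 + £7,798 = £8,155.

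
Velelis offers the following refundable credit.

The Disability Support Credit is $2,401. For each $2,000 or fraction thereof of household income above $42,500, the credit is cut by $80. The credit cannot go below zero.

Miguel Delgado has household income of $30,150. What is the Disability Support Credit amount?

$2,401

Disability Support Credit: $30,150 is at or below the $42,500 threshold, so the full $2,401 applies.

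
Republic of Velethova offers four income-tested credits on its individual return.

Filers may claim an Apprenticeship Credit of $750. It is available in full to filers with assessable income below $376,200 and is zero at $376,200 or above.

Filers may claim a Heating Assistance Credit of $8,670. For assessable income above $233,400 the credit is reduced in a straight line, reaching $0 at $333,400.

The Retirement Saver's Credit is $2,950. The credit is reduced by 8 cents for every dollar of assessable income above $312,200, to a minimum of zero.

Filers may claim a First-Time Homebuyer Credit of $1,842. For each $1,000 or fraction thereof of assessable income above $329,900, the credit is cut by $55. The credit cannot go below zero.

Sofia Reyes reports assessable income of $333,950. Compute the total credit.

$3,527

Apprenticeship Credit: $333,950 is below the $376,200 cutoff, so the full $750 applies.
Heating Assistance Credit: $333,950 is at or above $333,400, so the credit is $0.
Retirement Saver's Credit: 8% of the $21,750 excess over $312,200 is $1,740; credit = $2,950 − $1,740 = $1,210.
First-Time Homebuyer Credit: income exceeds $329,900 by $4,050, which is 5 full-or-partial $1,000 increments; reduction = 5 × $55 = $275, leaving $1,567.
Total: $750 + $0 + $1,210 + $1,567 = $3,527.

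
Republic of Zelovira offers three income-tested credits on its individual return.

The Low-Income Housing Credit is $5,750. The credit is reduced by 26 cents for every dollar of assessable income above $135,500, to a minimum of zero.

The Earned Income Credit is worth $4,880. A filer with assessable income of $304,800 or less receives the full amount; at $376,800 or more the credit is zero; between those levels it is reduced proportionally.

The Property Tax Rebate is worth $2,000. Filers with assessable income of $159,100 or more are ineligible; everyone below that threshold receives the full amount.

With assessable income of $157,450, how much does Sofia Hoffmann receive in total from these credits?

$6,923

Low-Income Housing Credit: 26% of the $21,950 excess over $135,500 is $5,707; credit = $5,750 − $5,707 = $43.
Earned Income Credit: $157,450 is at or below the $304,800 threshold, so the full $4,880 applies.
Property Tax Rebate: $157,450 is below the $159,100 cutoff, so the full $2,000 applies.
Total: $43 + $4,880 + $2,000 = $6,923.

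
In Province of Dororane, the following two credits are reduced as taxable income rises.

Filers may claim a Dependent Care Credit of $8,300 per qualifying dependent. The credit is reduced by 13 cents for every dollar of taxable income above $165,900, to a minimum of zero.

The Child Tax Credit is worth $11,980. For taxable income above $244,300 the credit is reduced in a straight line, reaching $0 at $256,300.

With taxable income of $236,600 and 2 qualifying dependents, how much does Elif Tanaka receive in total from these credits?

$19,389

Dependent Care Credit: base = 2 × $8,300 = $16,600. 13% of the $70,700 excess over $165,900 is $9,191; credit = $16,600 − $9,191 = $7,409.
Child Tax Credit: $236,600 is at or below the $244,300 threshold, so the full $11,980 applies.
Total: $7,409 + $11,980 = $19,389.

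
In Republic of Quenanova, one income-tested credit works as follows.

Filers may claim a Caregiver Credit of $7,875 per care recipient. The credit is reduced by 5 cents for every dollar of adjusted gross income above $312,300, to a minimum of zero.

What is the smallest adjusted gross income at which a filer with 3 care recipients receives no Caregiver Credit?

$784,800

Full credit = 3 × $7,875 = $23,625.
The credit falls by 5% of each dollar above $312,300, so it reaches zero when the excess is $23,625 / 5% = $472,500: income = $312,300 + $472,500 = $784,800.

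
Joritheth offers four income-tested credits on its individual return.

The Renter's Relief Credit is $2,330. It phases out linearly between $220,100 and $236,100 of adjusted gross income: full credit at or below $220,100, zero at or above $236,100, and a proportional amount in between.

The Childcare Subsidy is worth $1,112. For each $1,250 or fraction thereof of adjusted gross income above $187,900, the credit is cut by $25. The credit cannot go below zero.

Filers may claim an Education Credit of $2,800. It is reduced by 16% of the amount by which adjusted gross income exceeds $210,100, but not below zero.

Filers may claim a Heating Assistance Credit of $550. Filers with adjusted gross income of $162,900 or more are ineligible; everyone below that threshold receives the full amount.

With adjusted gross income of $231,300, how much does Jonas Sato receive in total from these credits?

Renter's Relief Credit: $231,300 is $11,200 into a $16,000 phase-out range, leaving 4,800/16,000 of the credit: $2,330 × 4,800/16,000 = $699.
Childcare Subsidy: income exceeds $187,900 by $43,400, which is 35 full-or-partial $1,250 increments; reduction = 35 × $25 = $875, leaving $237.
Education Credit: 16% of the $21,200 excess over $210,100 is $3,392 ≥ base, so the credit is $0.
Heating Assistance Credit: $231,300 meets or exceeds the $162,900 cutoff, so the credit is $0.
Total: $699 + $237 + $0 + $0 = $936.

$936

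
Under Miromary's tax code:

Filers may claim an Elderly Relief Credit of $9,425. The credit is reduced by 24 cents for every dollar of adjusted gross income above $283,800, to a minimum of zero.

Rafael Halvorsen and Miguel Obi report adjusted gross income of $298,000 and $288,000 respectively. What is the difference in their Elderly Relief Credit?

$2,400

Rafael ($298,000): Elderly Relief Credit: 24% of the $14,200 excess over $283,800 is $3,408; credit = $9,425 − $3,408 = $6,017.
Miguel ($288,000): Elderly Relief Credit: 24% of the $4,200 excess over $283,800 is $1,008; credit = $9,425 − $1,008 = $8,417.
Difference: |$6,017 − $8,417| = $2,400.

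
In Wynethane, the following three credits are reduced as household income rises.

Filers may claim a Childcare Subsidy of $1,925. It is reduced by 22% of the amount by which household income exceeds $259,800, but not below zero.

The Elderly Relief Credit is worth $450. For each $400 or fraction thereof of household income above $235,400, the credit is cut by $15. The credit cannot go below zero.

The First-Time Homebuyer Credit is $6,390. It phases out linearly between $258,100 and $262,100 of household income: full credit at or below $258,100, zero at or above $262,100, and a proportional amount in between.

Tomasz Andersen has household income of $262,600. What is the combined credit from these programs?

$1,309

Childcare Subsidy: 22% of the $2,800 excess over $259,800 is $616; credit = $1,925 − $616 = $1,309.
Elderly Relief Credit: income exceeds $235,400 by $27,200 → 68 increments × $15 = $1,020 ≥ base, so the credit is $0.
First-Time Homebuyer Credit: $262,600 is at or above $262,100, so the credit is $0.
Total: $1,309 + $0 + $0 = $1,309.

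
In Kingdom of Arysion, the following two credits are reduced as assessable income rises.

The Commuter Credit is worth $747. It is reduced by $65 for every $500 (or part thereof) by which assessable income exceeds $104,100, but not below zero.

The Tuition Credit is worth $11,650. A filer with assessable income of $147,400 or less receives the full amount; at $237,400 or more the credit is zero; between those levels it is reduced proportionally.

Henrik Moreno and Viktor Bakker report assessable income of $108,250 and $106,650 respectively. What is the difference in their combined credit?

$195

Henrik ($108,250): Commuter Credit: income exceeds $104,100 by $4,150, which is 9 full-or-partial $500 increments; reduction = 9 × $65 = $585, leaving $162. Tuition Credit: $108,250 is at or below the $147,400 threshold, so the full $11,650 applies. total $162 + $11,650 = $11,812
Viktor ($106,650): Commuter Credit: income exceeds $104,100 by $2,550, which is 6 full-or-partial $500 increments; reduction = 6 × $65 = $390, leaving $357. Tuition Credit: $106,650 is at or below the $147,400 threshold, so the full $11,650 applies. total $357 + $11,650 = $12,007
Difference: |$11,812 − $12,007| = $195.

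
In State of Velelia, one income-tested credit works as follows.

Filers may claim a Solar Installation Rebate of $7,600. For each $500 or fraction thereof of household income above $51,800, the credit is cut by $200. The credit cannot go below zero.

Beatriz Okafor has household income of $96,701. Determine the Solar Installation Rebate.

Solar Installation Rebate: income exceeds $51,800 by $44,901 → 90 increments × $200 = $18,000 ≥ base, so the credit is $0.

$0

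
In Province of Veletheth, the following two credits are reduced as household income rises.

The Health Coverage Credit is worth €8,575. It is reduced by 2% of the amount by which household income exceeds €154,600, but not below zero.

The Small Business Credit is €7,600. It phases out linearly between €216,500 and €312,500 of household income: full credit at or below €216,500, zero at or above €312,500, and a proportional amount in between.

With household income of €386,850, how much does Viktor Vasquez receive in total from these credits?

Health Coverage Credit: 2% of the €232,250 excess over €154,600 is €4,645; credit = €8,575 − €4,645 = €3,930.
Small Business Credit: €386,850 is at or above €312,500, so the credit is €0.
Total: €3,930 + €0 = €3,930.

€3,930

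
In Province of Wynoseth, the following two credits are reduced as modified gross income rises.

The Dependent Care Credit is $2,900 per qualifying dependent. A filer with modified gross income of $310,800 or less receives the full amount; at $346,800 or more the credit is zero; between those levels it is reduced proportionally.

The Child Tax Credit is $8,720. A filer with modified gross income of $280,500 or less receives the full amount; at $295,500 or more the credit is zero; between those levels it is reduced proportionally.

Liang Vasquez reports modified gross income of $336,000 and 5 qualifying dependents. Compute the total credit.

Dependent Care Credit: base = 5 × $2,900 = $14,500. $336,000 is $25,200 into a $36,000 phase-out range, leaving 10,800/36,000 of the credit: $14,500 × 10,800/36,000 = $4,350.
Child Tax Credit: $336,000 is at or above $295,500, so the credit is $0.
Total: $4,350 + $0 = $4,350.

$4,350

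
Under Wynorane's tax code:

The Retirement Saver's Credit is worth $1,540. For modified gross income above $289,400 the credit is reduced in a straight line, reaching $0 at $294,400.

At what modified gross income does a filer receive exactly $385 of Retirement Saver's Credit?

$385 is 385/1,540 of the full $1,540, so 1,155/1,540 of the $5,000 range has been used: income = $289,400 + $5,000 × 1,155/1,540 = $293,150.

$293,150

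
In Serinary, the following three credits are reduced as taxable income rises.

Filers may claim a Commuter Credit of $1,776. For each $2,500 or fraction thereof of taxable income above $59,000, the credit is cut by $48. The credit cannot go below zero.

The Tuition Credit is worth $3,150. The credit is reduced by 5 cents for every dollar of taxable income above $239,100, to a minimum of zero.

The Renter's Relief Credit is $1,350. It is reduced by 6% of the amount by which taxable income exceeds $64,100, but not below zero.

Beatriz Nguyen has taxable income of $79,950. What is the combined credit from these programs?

$4,893

Commuter Credit: income exceeds $59,000 by $20,950, which is 9 full-or-partial $2,500 increments; reduction = 9 × $48 = $432, leaving $1,344.
Tuition Credit: $79,950 is at or below the $239,100 threshold, so the full $3,150 applies.
Renter's Relief Credit: 6% of the $15,850 excess over $64,100 is $951; credit = $1,350 − $951 = $399.
Total: $1,344 + $3,150 + $399 = $4,893.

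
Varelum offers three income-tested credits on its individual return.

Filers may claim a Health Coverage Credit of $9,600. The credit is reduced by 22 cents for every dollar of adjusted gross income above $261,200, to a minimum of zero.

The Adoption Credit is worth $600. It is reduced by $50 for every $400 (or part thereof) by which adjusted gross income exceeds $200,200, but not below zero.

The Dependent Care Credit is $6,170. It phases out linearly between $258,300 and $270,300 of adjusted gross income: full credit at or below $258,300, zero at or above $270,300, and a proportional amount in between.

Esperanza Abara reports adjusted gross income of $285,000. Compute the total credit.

$4,364

Health Coverage Credit: 22% of the $23,800 excess over $261,200 is $5,236; credit = $9,600 − $5,236 = $4,364.
Adoption Credit: income exceeds $200,200 by $84,800 → 212 increments × $50 = $10,600 ≥ base, so the credit is $0.
Dependent Care Credit: $285,000 is at or above $270,300, so the credit is $0.
Total: $4,364 + $0 + $0 = $4,364.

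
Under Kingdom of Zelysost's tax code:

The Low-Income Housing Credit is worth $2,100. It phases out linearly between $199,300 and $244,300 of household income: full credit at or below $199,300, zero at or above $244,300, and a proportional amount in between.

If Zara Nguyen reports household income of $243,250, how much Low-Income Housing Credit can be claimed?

Low-Income Housing Credit: $243,250 is $43,950 into a $45,000 phase-out range, leaving 1,050/45,000 of the credit: $2,100 × 1,050/45,000 = $49.

$49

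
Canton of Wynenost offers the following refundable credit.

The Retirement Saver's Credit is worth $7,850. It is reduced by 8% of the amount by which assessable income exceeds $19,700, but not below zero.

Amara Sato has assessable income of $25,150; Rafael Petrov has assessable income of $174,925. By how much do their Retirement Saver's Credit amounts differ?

Amara ($25,150): Retirement Saver's Credit: 8% of the $5,450 excess over $19,700 is $436; credit = $7,850 − $436 = $7,414.
Rafael ($174,925): Retirement Saver's Credit: 8% of the $155,225 excess over $19,700 is $12,418 ≥ base, so the credit is $0.
Difference: |$7,414 − $0| = $7,414.

$7,414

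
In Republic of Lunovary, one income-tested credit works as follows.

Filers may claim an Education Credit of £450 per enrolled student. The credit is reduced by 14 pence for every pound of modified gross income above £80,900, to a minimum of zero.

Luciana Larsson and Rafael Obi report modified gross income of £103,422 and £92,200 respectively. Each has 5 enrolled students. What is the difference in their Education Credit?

£668

Luciana (£103,422): Education Credit: base = 5 × £450 = £2,250. 14% of the £22,522 excess over £80,900 is £3,153.08 ≥ base, so the credit is £0.
Rafael (£92,200): Education Credit: base = 5 × £450 = £2,250. 14% of the £11,300 excess over £80,900 is £1,582; credit = £2,250 − £1,582 = £668.
Difference: |£0 − £668| = £668.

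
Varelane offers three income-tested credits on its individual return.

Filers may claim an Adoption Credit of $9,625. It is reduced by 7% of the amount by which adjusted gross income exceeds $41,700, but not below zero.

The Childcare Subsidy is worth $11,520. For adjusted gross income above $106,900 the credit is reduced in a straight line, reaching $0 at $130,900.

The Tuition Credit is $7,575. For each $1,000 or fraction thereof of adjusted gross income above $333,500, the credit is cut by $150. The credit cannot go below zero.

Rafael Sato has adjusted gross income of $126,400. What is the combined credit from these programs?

$13,431

Adoption Credit: 7% of the $84,700 excess over $41,700 is $5,929; credit = $9,625 − $5,929 = $3,696.
Childcare Subsidy: $126,400 is $19,500 into a $24,000 phase-out range, leaving 4,500/24,000 of the credit: $11,520 × 4,500/24,000 = $2,160.
Tuition Credit: $126,400 is at or below the $333,500 threshold, so the full $7,575 applies.
Total: $3,696 + $2,160 + $7,575 = $13,431.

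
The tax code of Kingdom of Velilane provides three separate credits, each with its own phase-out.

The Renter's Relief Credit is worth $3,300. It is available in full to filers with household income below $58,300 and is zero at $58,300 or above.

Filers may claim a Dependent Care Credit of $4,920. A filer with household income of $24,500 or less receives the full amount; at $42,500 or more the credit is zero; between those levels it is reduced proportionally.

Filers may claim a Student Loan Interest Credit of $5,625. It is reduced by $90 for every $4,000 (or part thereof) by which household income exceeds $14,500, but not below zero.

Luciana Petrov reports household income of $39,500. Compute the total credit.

$9,115

Renter's Relief Credit: $39,500 is below the $58,300 cutoff, so the full $3,300 applies.
Dependent Care Credit: $39,500 is $15,000 into a $18,000 phase-out range, leaving 3,000/18,000 of the credit: $4,920 × 3,000/18,000 = $820.
Student Loan Interest Credit: income exceeds $14,500 by $25,000, which is 7 full-or-partial $4,000 increments; reduction = 7 × $90 = $630, leaving $4,995.
Total: $3,300 + $820 + $4,995 = $9,115.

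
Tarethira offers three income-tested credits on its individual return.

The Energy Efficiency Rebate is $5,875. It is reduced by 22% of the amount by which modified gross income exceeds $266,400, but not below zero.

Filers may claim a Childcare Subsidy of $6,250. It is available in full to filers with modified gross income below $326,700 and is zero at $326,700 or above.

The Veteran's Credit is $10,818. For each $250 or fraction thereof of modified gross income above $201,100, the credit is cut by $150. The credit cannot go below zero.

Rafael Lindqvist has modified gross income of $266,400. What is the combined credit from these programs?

Energy Efficiency Rebate: $266,400 is at or below the $266,400 threshold, so the full $5,875 applies.
Childcare Subsidy: $266,400 is below the $326,700 cutoff, so the full $6,250 applies.
Veteran's Credit: income exceeds $201,100 by $65,300 → 262 increments × $150 = $39,300 ≥ base, so the credit is $0.
Total: $5,875 + $6,250 + $0 = $12,125.

$12,125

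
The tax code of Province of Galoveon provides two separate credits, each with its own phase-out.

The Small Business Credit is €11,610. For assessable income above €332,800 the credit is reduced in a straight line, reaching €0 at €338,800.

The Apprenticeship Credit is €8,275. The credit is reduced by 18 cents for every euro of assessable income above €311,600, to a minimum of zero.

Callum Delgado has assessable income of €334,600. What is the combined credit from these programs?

Small Business Credit: €334,600 is €1,800 into a €6,000 phase-out range, leaving 4,200/6,000 of the credit: €11,610 × 4,200/6,000 = €8,127.
Apprenticeship Credit: 18% of the €23,000 excess over €311,600 is €4,140; credit = €8,275 − €4,140 = €4,135.
Total: €8,127 + €4,135 = €12,262.

€12,262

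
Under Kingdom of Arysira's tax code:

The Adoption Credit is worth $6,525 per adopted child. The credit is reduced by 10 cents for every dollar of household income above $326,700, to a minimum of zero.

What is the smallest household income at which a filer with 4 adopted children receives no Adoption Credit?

Full credit = 4 × $6,525 = $26,100.
The credit falls by 10% of each dollar above $326,700, so it reaches zero when the excess is $26,100 / 10% = $261,000: income = $326,700 + $261,000 = $587,700.

$587,700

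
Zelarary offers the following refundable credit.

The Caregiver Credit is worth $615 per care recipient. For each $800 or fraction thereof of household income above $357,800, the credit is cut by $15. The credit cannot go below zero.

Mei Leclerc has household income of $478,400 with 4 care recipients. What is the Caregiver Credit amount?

Caregiver Credit: base = 4 × $615 = $2,460. income exceeds $357,800 by $120,600, which is 151 full-or-partial $800 increments; reduction = 151 × $15 = $2,265, leaving $195.

$195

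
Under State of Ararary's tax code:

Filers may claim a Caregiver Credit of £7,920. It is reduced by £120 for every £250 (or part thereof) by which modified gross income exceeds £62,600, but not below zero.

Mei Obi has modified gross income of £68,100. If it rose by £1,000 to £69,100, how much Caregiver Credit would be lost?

£480

At £68,100 — income exceeds £62,600 by £5,500, which is 22 full-or-partial £250 increments; reduction = 22 × £120 = £2,640, leaving £5,280.
At £69,100 — income exceeds £62,600 by £6,500, which is 26 full-or-partial £250 increments; reduction = 26 × £120 = £3,120, leaving £4,800.
Lost: £5,280 − £4,800 = £480.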